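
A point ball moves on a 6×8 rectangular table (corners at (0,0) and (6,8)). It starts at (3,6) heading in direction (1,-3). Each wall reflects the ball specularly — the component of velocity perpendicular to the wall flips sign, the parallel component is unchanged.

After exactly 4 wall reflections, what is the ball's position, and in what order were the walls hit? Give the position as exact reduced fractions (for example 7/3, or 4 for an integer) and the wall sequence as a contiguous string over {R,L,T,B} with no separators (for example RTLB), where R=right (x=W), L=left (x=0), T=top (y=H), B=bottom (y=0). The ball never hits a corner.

Final position: (5/3,0)
Wall sequence: BRTB

1. t=2 → B at (5,0); v=(1,3)
2. t=1 → R at (6,3); v=(-1,3)
3. t=5/3 → T at (13/3,8); v=(-1,-3)
4. t=8/3 → B at (5/3,0); v=(-1,3)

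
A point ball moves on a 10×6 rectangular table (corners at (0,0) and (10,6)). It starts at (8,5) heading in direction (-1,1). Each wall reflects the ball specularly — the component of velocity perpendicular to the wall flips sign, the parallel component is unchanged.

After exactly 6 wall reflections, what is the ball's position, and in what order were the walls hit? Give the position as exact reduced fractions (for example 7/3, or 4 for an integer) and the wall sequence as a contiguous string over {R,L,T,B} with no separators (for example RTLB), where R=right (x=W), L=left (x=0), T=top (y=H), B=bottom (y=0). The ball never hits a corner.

1. t=1 → T at (7,6); v=(-1,-1)
2. t=6 → B at (1,0); v=(-1,1)
3. t=1 → L at (0,1); v=(1,1)
4. t=5 → T at (5,6); v=(1,-1)
5. t=5 → R at (10,1); v=(-1,-1)
6. t=1 → B at (9,0); v=(-1,1)

Final position: (9,0)
Wall sequence: TBLTRB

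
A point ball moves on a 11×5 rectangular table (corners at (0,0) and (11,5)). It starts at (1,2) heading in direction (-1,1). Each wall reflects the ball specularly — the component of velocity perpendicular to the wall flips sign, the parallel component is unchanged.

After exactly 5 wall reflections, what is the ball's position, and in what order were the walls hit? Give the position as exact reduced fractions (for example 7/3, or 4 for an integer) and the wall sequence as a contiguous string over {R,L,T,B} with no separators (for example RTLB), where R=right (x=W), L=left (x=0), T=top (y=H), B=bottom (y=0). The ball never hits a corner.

1. t=1 → L at (0,3); v=(1,1)
2. t=2 → T at (2,5); v=(1,-1)
3. t=5 → B at (7,0); v=(1,1)
4. t=4 → R at (11,4); v=(-1,1)
5. t=1 → T at (10,5); v=(-1,-1)

Final position: (10,5)
Wall sequence: LTBRT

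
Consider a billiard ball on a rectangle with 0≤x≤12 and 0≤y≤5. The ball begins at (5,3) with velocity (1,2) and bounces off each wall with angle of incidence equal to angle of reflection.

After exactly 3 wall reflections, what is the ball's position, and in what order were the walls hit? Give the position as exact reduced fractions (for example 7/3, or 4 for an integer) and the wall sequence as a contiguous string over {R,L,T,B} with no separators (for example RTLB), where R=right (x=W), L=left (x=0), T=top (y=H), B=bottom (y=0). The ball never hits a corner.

1. t=1 → T at (6,5); v=(1,-2)
2. t=5/2 → B at (17/2,0); v=(1,2)
3. t=5/2 → T at (11,5); v=(1,-2)

Final position: (11,5)
Wall sequence: TBT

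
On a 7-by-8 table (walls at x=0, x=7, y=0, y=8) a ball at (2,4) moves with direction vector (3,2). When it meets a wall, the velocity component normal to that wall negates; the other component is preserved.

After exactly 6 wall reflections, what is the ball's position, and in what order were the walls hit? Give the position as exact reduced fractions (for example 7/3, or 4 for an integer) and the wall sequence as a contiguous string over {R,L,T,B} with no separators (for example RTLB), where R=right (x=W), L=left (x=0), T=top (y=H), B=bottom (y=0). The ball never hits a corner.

1. t=5/3 → R at (7,22/3); v=(-3,2)
2. t=1/3 → T at (6,8); v=(-3,-2)
3. t=2 → L at (0,4); v=(3,-2)
4. t=2 → B at (6,0); v=(3,2)
5. t=1/3 → R at (7,2/3); v=(-3,2)
6. t=7/3 → L at (0,16/3); v=(3,2)

Final position: (0,16/3)
Wall sequence: RTLBRL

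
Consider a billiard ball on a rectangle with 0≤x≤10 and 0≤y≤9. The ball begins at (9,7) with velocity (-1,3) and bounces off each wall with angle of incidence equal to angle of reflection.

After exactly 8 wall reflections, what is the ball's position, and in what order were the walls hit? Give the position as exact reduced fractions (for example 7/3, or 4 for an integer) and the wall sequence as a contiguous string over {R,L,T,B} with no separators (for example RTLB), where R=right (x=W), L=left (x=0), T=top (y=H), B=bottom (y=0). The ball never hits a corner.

1. t=2/3 → T at (25/3,9); v=(-1,-3)
2. t=3 → B at (16/3,0); v=(-1,3)
3. t=3 → T at (7/3,9); v=(-1,-3)
4. t=7/3 → L at (0,2); v=(1,-3)
5. t=2/3 → B at (2/3,0); v=(1,3)
6. t=3 → T at (11/3,9); v=(1,-3)
7. t=3 → B at (20/3,0); v=(1,3)
8. t=3 → T at (29/3,9); v=(1,-3)

Final position: (29/3,9)
Wall sequence: TBTLBTBT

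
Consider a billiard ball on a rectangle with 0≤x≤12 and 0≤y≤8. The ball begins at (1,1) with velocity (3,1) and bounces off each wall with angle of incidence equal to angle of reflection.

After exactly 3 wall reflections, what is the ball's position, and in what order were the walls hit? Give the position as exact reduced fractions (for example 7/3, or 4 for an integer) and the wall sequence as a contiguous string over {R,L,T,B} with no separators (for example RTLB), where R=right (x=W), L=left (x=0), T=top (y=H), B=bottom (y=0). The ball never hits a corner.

Final position: (0,22/3)
Wall sequence: RTL

1. t=11/3 → R at (12,14/3); v=(-3,1)
2. t=10/3 → T at (2,8); v=(-3,-1)
3. t=2/3 → L at (0,22/3); v=(3,-1)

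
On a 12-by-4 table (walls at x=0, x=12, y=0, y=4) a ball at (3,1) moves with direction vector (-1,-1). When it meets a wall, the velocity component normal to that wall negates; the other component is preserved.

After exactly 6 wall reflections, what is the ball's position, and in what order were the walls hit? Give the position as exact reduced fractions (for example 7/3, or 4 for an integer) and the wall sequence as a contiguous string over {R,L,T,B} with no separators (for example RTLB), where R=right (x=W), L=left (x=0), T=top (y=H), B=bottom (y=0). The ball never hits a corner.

Final position: (12,2)
Wall sequence: BLTBTR

1. t=1 → B at (2,0); v=(-1,1)
2. t=2 → L at (0,2); v=(1,1)
3. t=2 → T at (2,4); v=(1,-1)
4. t=4 → B at (6,0); v=(1,1)
5. t=4 → T at (10,4); v=(1,-1)
6. t=2 → R at (12,2); v=(-1,-1)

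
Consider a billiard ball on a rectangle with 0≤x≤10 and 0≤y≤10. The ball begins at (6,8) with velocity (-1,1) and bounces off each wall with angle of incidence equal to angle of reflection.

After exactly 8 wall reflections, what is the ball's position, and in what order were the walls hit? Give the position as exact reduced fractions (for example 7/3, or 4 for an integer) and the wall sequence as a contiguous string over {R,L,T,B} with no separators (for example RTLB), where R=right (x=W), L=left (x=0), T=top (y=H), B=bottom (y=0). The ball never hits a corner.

1. t=2 → T at (4,10); v=(-1,-1)
2. t=4 → L at (0,6); v=(1,-1)
3. t=6 → B at (6,0); v=(1,1)
4. t=4 → R at (10,4); v=(-1,1)
5. t=6 → T at (4,10); v=(-1,-1)
6. t=4 → L at (0,6); v=(1,-1)
7. t=6 → B at (6,0); v=(1,1)
8. t=4 → R at (10,4); v=(-1,1)

Final position: (10,4)
Wall sequence: TLBRTLBR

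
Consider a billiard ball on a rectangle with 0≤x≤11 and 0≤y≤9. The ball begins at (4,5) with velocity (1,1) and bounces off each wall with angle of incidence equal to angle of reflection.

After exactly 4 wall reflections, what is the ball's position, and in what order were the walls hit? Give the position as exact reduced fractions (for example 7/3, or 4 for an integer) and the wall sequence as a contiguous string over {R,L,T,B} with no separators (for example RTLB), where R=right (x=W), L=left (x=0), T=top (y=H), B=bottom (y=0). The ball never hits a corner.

Final position: (0,5)
Wall sequence: TRBL

1. t=4 → T at (8,9); v=(1,-1)
2. t=3 → R at (11,6); v=(-1,-1)
3. t=6 → B at (5,0); v=(-1,1)
4. t=5 → L at (0,5); v=(1,1)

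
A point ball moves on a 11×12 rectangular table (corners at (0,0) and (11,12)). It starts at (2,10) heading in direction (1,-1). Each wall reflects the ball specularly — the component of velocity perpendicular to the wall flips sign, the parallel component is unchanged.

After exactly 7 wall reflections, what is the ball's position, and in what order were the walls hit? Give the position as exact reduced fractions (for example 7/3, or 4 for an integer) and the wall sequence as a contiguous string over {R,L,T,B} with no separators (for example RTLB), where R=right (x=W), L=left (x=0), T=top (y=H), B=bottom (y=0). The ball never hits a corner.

1. t=9 → R at (11,1); v=(-1,-1)
2. t=1 → B at (10,0); v=(-1,1)
3. t=10 → L at (0,10); v=(1,1)
4. t=2 → T at (2,12); v=(1,-1)
5. t=9 → R at (11,3); v=(-1,-1)
6. t=3 → B at (8,0); v=(-1,1)
7. t=8 → L at (0,8); v=(1,1)

Final position: (0,8)
Wall sequence: RBLTRBL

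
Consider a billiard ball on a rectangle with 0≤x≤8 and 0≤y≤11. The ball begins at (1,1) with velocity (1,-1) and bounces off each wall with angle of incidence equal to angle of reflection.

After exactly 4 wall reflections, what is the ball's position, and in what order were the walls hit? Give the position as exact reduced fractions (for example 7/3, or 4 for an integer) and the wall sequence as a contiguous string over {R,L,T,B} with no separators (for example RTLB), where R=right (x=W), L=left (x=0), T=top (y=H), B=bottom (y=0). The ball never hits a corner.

1. t=1 → B at (2,0); v=(1,1)
2. t=6 → R at (8,6); v=(-1,1)
3. t=5 → T at (3,11); v=(-1,-1)
4. t=3 → L at (0,8); v=(1,-1)

Final position: (0,8)
Wall sequence: BRTL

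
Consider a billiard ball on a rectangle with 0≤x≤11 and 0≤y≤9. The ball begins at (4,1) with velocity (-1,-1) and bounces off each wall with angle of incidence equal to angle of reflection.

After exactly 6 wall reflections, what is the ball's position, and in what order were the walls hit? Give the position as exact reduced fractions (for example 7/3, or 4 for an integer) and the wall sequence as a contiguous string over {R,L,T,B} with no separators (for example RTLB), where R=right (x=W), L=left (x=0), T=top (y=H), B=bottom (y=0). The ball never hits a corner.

Final position: (0,7)
Wall sequence: BLTRBL

1. t=1 → B at (3,0); v=(-1,1)
2. t=3 → L at (0,3); v=(1,1)
3. t=6 → T at (6,9); v=(1,-1)
4. t=5 → R at (11,4); v=(-1,-1)
5. t=4 → B at (7,0); v=(-1,1)
6. t=7 → L at (0,7); v=(1,1)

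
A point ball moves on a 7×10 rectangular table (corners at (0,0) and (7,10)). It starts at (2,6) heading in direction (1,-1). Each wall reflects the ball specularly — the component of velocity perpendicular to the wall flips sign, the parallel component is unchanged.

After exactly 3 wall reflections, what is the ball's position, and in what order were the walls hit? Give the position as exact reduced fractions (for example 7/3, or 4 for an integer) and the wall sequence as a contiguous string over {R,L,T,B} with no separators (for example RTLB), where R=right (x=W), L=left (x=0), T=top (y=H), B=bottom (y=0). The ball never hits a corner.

1. t=5 → R at (7,1); v=(-1,-1)
2. t=1 → B at (6,0); v=(-1,1)
3. t=6 → L at (0,6); v=(1,1)

Final position: (0,6)
Wall sequence: RBL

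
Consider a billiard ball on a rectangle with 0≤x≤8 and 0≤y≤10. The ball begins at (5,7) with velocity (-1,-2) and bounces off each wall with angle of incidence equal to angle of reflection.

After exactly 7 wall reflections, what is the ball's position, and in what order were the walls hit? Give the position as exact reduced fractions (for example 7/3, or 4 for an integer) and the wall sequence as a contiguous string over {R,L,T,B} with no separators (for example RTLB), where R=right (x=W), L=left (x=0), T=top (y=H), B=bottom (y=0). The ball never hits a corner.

1. t=7/2 → B at (3/2,0); v=(-1,2)
2. t=3/2 → L at (0,3); v=(1,2)
3. t=7/2 → T at (7/2,10); v=(1,-2)
4. t=9/2 → R at (8,1); v=(-1,-2)
5. t=1/2 → B at (15/2,0); v=(-1,2)
6. t=5 → T at (5/2,10); v=(-1,-2)
7. t=5/2 → L at (0,5); v=(1,-2)

Final position: (0,5)
Wall sequence: BLTRBTL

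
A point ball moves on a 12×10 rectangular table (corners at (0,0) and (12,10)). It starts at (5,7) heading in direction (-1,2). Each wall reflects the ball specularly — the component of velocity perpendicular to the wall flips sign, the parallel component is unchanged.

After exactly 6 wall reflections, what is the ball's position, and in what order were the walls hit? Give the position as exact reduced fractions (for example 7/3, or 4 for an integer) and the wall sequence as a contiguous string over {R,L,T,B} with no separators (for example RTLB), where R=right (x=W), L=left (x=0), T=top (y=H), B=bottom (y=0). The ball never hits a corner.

1. t=3/2 → T at (7/2,10); v=(-1,-2)
2. t=7/2 → L at (0,3); v=(1,-2)
3. t=3/2 → B at (3/2,0); v=(1,2)
4. t=5 → T at (13/2,10); v=(1,-2)
5. t=5 → B at (23/2,0); v=(1,2)
6. t=1/2 → R at (12,1); v=(-1,2)

Final position: (12,1)
Wall sequence: TLBTBR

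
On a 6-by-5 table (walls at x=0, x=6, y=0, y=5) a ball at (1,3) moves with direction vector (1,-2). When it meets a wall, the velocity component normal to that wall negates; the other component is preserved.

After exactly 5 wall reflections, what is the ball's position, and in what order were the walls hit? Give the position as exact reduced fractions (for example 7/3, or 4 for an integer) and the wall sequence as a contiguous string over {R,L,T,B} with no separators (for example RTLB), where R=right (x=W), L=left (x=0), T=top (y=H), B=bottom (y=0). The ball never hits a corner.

Final position: (2,5)
Wall sequence: BTRBT

1. t=3/2 → B at (5/2,0); v=(1,2)
2. t=5/2 → T at (5,5); v=(1,-2)
3. t=1 → R at (6,3); v=(-1,-2)
4. t=3/2 → B at (9/2,0); v=(-1,2)
5. t=5/2 → T at (2,5); v=(-1,-2)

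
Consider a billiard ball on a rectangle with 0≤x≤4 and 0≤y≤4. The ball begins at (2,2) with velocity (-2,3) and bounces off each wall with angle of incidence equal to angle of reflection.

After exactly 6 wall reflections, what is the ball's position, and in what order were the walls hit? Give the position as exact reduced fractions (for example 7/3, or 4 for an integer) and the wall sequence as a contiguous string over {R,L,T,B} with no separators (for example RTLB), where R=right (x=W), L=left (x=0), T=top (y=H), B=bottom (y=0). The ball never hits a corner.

1. t=2/3 → T at (2/3,4); v=(-2,-3)
2. t=1/3 → L at (0,3); v=(2,-3)
3. t=1 → B at (2,0); v=(2,3)
4. t=1 → R at (4,3); v=(-2,3)
5. t=1/3 → T at (10/3,4); v=(-2,-3)
6. t=4/3 → B at (2/3,0); v=(-2,3)

Final position: (2/3,0)
Wall sequence: TLBRTB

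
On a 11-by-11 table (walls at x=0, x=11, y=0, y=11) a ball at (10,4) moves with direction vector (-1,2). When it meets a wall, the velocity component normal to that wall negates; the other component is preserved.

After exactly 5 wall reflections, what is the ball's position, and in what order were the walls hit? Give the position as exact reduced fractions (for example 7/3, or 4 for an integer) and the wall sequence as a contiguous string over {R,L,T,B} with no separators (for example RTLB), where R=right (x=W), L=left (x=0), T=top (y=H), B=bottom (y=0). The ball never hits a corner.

1. t=7/2 → T at (13/2,11); v=(-1,-2)
2. t=11/2 → B at (1,0); v=(-1,2)
3. t=1 → L at (0,2); v=(1,2)
4. t=9/2 → T at (9/2,11); v=(1,-2)
5. t=11/2 → B at (10,0); v=(1,2)

Final position: (10,0)
Wall sequence: TBLTB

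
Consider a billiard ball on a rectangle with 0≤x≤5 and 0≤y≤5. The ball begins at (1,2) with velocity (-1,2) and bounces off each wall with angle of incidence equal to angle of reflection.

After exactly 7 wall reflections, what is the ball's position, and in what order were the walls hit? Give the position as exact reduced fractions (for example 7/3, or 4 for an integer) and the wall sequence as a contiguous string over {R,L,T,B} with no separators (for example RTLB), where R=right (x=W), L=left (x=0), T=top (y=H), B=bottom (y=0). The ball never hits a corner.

Final position: (0,4)
Wall sequence: LTBRTBL

1. t=1 → L at (0,4); v=(1,2)
2. t=1/2 → T at (1/2,5); v=(1,-2)
3. t=5/2 → B at (3,0); v=(1,2)
4. t=2 → R at (5,4); v=(-1,2)
5. t=1/2 → T at (9/2,5); v=(-1,-2)
6. t=5/2 → B at (2,0); v=(-1,2)
7. t=2 → L at (0,4); v=(1,2)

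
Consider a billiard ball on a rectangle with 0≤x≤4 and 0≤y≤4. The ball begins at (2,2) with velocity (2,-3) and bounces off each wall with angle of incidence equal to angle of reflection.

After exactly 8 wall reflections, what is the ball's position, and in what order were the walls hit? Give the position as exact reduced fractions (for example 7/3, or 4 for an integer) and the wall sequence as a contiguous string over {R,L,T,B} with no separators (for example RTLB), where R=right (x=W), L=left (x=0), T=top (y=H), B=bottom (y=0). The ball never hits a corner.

1. t=2/3 → B at (10/3,0); v=(2,3)
2. t=1/3 → R at (4,1); v=(-2,3)
3. t=1 → T at (2,4); v=(-2,-3)
4. t=1 → L at (0,1); v=(2,-3)
5. t=1/3 → B at (2/3,0); v=(2,3)
6. t=4/3 → T at (10/3,4); v=(2,-3)
7. t=1/3 → R at (4,3); v=(-2,-3)
8. t=1 → B at (2,0); v=(-2,3)

Final position: (2,0)
Wall sequence: BRTLBTRB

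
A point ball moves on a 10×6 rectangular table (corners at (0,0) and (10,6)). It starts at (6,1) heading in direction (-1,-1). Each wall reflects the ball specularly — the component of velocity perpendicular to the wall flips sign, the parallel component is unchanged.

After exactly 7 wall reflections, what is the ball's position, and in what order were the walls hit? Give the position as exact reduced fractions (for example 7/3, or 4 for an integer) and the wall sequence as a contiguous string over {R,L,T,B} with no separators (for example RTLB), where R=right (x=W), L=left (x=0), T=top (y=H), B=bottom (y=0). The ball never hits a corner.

1. t=1 → B at (5,0); v=(-1,1)
2. t=5 → L at (0,5); v=(1,1)
3. t=1 → T at (1,6); v=(1,-1)
4. t=6 → B at (7,0); v=(1,1)
5. t=3 → R at (10,3); v=(-1,1)
6. t=3 → T at (7,6); v=(-1,-1)
7. t=6 → B at (1,0); v=(-1,1)

Final position: (1,0)
Wall sequence: BLTBRTB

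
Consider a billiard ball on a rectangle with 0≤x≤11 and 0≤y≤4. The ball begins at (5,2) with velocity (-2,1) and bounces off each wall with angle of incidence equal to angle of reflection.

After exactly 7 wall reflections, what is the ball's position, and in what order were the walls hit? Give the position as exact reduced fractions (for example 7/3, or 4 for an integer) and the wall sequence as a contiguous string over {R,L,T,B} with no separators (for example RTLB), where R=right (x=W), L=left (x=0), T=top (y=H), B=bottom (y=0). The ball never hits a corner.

Final position: (1,0)
Wall sequence: TLBRTLB

1. t=2 → T at (1,4); v=(-2,-1)
2. t=1/2 → L at (0,7/2); v=(2,-1)
3. t=7/2 → B at (7,0); v=(2,1)
4. t=2 → R at (11,2); v=(-2,1)
5. t=2 → T at (7,4); v=(-2,-1)
6. t=7/2 → L at (0,1/2); v=(2,-1)
7. t=1/2 → B at (1,0); v=(2,1)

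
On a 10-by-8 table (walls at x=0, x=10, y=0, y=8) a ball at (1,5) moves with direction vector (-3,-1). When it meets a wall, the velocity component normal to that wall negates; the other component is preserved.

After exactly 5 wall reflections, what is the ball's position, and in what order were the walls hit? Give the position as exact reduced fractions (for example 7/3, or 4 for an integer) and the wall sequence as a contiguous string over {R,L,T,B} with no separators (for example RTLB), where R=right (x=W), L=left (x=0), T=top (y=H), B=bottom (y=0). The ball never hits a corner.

Final position: (10,16/3)
Wall sequence: LRBLR

1. t=1/3 → L at (0,14/3); v=(3,-1)
2. t=10/3 → R at (10,4/3); v=(-3,-1)
3. t=4/3 → B at (6,0); v=(-3,1)
4. t=2 → L at (0,2); v=(3,1)
5. t=10/3 → R at (10,16/3); v=(-3,1)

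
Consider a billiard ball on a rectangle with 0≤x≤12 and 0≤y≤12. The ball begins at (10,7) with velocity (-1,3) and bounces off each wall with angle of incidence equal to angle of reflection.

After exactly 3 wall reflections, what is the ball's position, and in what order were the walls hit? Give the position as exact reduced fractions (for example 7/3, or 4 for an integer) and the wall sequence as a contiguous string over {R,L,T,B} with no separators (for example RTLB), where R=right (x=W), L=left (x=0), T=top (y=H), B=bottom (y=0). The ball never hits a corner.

Final position: (1/3,12)
Wall sequence: TBT

1. t=5/3 → T at (25/3,12); v=(-1,-3)
2. t=4 → B at (13/3,0); v=(-1,3)
3. t=4 → T at (1/3,12); v=(-1,-3)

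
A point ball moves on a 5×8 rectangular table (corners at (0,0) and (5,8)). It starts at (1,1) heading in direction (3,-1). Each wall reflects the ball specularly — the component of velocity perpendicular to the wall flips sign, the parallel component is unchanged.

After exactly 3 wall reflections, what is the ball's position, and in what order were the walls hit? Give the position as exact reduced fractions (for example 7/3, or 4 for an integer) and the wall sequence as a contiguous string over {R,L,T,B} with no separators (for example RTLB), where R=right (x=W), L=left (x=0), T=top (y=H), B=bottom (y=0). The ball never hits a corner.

1. t=1 → B at (4,0); v=(3,1)
2. t=1/3 → R at (5,1/3); v=(-3,1)
3. t=5/3 → L at (0,2); v=(3,1)

Final position: (0,2)
Wall sequence: BRL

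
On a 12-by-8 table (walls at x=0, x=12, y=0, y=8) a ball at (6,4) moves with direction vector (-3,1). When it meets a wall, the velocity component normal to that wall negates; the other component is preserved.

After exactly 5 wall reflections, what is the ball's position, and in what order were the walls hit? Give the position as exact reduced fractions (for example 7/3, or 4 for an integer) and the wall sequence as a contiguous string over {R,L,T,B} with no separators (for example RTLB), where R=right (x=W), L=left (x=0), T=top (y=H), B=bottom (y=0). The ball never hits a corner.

1. t=2 → L at (0,6); v=(3,1)
2. t=2 → T at (6,8); v=(3,-1)
3. t=2 → R at (12,6); v=(-3,-1)
4. t=4 → L at (0,2); v=(3,-1)
5. t=2 → B at (6,0); v=(3,1)

Final position: (6,0)
Wall sequence: LTRLB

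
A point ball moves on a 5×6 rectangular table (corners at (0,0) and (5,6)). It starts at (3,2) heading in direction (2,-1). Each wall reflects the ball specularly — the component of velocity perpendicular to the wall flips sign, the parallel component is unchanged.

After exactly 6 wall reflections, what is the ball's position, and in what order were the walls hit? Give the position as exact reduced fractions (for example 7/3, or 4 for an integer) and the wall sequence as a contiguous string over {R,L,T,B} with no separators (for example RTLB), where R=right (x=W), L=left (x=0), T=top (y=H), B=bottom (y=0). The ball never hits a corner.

1. t=1 → R at (5,1); v=(-2,-1)
2. t=1 → B at (3,0); v=(-2,1)
3. t=3/2 → L at (0,3/2); v=(2,1)
4. t=5/2 → R at (5,4); v=(-2,1)
5. t=2 → T at (1,6); v=(-2,-1)
6. t=1/2 → L at (0,11/2); v=(2,-1)

Final position: (0,11/2)
Wall sequence: RBLRTL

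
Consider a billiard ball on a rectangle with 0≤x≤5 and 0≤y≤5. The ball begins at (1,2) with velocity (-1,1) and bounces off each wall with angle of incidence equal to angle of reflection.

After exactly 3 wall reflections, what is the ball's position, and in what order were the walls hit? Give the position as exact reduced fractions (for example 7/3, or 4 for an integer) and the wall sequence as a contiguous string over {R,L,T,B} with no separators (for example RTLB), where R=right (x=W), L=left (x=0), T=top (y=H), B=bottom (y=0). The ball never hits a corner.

1. t=1 → L at (0,3); v=(1,1)
2. t=2 → T at (2,5); v=(1,-1)
3. t=3 → R at (5,2); v=(-1,-1)

Final position: (5,2)
Wall sequence: LTR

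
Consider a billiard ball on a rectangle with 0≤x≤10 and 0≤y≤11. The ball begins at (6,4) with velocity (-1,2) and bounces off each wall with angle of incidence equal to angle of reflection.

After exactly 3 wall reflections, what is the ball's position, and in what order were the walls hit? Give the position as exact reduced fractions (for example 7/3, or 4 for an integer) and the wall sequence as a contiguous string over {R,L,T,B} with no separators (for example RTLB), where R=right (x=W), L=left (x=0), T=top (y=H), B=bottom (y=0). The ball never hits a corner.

Final position: (3,0)
Wall sequence: TLB

1. t=7/2 → T at (5/2,11); v=(-1,-2)
2. t=5/2 → L at (0,6); v=(1,-2)
3. t=3 → B at (3,0); v=(1,2)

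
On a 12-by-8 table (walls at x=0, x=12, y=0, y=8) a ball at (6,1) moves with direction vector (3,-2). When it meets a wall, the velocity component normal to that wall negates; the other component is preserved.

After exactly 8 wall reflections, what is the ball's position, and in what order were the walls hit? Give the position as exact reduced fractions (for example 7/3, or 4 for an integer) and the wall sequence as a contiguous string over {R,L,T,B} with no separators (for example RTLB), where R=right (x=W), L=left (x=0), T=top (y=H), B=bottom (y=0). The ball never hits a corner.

1. t=1/2 → B at (15/2,0); v=(3,2)
2. t=3/2 → R at (12,3); v=(-3,2)
3. t=5/2 → T at (9/2,8); v=(-3,-2)
4. t=3/2 → L at (0,5); v=(3,-2)
5. t=5/2 → B at (15/2,0); v=(3,2)
6. t=3/2 → R at (12,3); v=(-3,2)
7. t=5/2 → T at (9/2,8); v=(-3,-2)
8. t=3/2 → L at (0,5); v=(3,-2)

Final position: (0,5)
Wall sequence: BRTLBRTL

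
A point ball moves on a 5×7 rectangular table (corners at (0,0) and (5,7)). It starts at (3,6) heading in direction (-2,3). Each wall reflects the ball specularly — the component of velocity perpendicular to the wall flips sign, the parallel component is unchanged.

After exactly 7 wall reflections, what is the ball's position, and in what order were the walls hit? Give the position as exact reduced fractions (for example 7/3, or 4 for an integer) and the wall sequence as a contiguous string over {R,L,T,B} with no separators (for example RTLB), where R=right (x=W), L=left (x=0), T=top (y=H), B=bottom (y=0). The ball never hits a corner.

Final position: (5/3,0)
Wall sequence: TLBRTLB

1. t=1/3 → T at (7/3,7); v=(-2,-3)
2. t=7/6 → L at (0,7/2); v=(2,-3)
3. t=7/6 → B at (7/3,0); v=(2,3)
4. t=4/3 → R at (5,4); v=(-2,3)
5. t=1 → T at (3,7); v=(-2,-3)
6. t=3/2 → L at (0,5/2); v=(2,-3)
7. t=5/6 → B at (5/3,0); v=(2,3)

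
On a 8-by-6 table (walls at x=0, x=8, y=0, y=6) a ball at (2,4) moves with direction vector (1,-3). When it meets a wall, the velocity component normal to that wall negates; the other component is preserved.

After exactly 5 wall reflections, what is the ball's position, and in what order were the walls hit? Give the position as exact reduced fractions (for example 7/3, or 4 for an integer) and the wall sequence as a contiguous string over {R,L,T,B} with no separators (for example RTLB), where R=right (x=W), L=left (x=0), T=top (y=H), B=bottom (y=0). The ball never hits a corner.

1. t=4/3 → B at (10/3,0); v=(1,3)
2. t=2 → T at (16/3,6); v=(1,-3)
3. t=2 → B at (22/3,0); v=(1,3)
4. t=2/3 → R at (8,2); v=(-1,3)
5. t=4/3 → T at (20/3,6); v=(-1,-3)

Final position: (20/3,6)
Wall sequence: BTBRT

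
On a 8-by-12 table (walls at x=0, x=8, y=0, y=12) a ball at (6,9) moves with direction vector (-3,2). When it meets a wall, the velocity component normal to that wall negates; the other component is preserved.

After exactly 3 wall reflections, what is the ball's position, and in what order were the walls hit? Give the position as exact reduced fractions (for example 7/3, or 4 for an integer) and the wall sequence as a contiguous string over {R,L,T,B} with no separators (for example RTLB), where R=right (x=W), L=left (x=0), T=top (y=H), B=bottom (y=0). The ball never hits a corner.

1. t=3/2 → T at (3/2,12); v=(-3,-2)
2. t=1/2 → L at (0,11); v=(3,-2)
3. t=8/3 → R at (8,17/3); v=(-3,-2)

Final position: (8,17/3)
Wall sequence: TLR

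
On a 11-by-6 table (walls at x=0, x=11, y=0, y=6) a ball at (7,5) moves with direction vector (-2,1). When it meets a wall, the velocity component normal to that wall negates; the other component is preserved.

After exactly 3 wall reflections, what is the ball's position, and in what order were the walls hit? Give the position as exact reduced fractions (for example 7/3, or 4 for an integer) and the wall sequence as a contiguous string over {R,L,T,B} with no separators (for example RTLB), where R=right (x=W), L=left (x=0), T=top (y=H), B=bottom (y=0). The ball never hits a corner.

Final position: (7,0)
Wall sequence: TLB

1. t=1 → T at (5,6); v=(-2,-1)
2. t=5/2 → L at (0,7/2); v=(2,-1)
3. t=7/2 → B at (7,0); v=(2,1)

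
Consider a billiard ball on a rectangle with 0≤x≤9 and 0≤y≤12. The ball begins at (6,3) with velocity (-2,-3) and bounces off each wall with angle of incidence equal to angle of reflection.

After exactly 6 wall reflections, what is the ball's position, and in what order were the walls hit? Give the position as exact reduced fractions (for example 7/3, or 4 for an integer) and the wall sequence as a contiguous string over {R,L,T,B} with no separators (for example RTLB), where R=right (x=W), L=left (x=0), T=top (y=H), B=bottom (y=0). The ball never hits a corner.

Final position: (0,9)
Wall sequence: BLTRBL

1. t=1 → B at (4,0); v=(-2,3)
2. t=2 → L at (0,6); v=(2,3)
3. t=2 → T at (4,12); v=(2,-3)
4. t=5/2 → R at (9,9/2); v=(-2,-3)
5. t=3/2 → B at (6,0); v=(-2,3)
6. t=3 → L at (0,9); v=(2,3)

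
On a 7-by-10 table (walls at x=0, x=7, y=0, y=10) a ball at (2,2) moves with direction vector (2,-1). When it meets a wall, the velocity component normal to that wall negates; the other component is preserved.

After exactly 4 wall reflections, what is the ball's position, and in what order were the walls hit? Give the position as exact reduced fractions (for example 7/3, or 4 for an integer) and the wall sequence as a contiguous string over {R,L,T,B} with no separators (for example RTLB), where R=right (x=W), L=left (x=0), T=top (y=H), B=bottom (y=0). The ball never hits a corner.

Final position: (7,15/2)
Wall sequence: BRLR

1. t=2 → B at (6,0); v=(2,1)
2. t=1/2 → R at (7,1/2); v=(-2,1)
3. t=7/2 → L at (0,4); v=(2,1)
4. t=7/2 → R at (7,15/2); v=(-2,1)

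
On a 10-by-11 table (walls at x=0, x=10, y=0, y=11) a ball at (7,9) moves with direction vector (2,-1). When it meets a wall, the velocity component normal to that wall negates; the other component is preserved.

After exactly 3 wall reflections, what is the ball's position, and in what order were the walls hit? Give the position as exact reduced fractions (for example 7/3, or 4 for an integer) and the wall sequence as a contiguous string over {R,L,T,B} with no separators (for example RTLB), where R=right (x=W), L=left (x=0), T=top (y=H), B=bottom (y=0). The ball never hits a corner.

1. t=3/2 → R at (10,15/2); v=(-2,-1)
2. t=5 → L at (0,5/2); v=(2,-1)
3. t=5/2 → B at (5,0); v=(2,1)

Final position: (5,0)
Wall sequence: RLB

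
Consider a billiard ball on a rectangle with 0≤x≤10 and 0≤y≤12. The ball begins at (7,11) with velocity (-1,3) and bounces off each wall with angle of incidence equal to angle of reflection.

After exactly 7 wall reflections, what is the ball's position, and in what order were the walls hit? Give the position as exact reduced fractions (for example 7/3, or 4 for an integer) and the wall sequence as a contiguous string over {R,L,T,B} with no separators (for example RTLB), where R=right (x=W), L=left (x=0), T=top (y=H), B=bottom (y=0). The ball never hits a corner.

Final position: (10,10)
Wall sequence: TBLTBTR

1. t=1/3 → T at (20/3,12); v=(-1,-3)
2. t=4 → B at (8/3,0); v=(-1,3)
3. t=8/3 → L at (0,8); v=(1,3)
4. t=4/3 → T at (4/3,12); v=(1,-3)
5. t=4 → B at (16/3,0); v=(1,3)
6. t=4 → T at (28/3,12); v=(1,-3)
7. t=2/3 → R at (10,10); v=(-1,-3)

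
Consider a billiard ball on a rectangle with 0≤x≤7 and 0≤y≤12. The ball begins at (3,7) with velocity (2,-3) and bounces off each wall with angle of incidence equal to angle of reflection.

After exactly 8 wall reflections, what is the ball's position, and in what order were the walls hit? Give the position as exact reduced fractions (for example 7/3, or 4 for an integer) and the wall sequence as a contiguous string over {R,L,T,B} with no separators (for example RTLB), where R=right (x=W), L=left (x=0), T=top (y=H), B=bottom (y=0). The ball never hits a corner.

1. t=2 → R at (7,1); v=(-2,-3)
2. t=1/3 → B at (19/3,0); v=(-2,3)
3. t=19/6 → L at (0,19/2); v=(2,3)
4. t=5/6 → T at (5/3,12); v=(2,-3)
5. t=8/3 → R at (7,4); v=(-2,-3)
6. t=4/3 → B at (13/3,0); v=(-2,3)
7. t=13/6 → L at (0,13/2); v=(2,3)
8. t=11/6 → T at (11/3,12); v=(2,-3)

Final position: (11/3,12)
Wall sequence: RBLTRBLT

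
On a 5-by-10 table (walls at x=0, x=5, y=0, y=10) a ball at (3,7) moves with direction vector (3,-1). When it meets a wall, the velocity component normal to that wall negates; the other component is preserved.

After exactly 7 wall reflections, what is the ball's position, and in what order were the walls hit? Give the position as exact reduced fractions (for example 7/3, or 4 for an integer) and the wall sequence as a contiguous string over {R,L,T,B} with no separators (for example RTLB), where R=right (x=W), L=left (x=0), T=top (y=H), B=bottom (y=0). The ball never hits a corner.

Final position: (0,2)
Wall sequence: RLRLBRL

1. t=2/3 → R at (5,19/3); v=(-3,-1)
2. t=5/3 → L at (0,14/3); v=(3,-1)
3. t=5/3 → R at (5,3); v=(-3,-1)
4. t=5/3 → L at (0,4/3); v=(3,-1)
5. t=4/3 → B at (4,0); v=(3,1)
6. t=1/3 → R at (5,1/3); v=(-3,1)
7. t=5/3 → L at (0,2); v=(3,1)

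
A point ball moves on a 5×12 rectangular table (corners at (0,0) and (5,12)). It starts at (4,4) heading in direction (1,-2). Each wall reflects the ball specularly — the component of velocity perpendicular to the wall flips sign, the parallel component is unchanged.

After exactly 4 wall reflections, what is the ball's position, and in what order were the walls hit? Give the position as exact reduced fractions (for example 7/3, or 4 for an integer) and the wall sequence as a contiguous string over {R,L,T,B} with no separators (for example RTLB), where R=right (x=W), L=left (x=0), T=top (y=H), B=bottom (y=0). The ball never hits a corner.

Final position: (2,12)
Wall sequence: RBLT

1. t=1 → R at (5,2); v=(-1,-2)
2. t=1 → B at (4,0); v=(-1,2)
3. t=4 → L at (0,8); v=(1,2)
4. t=2 → T at (2,12); v=(1,-2)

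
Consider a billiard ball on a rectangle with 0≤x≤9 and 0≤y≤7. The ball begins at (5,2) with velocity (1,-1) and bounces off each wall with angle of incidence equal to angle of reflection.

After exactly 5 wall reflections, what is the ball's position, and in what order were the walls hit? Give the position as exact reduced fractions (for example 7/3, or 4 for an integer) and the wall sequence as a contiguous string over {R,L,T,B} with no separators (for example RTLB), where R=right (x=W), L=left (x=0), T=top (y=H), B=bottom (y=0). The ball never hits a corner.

1. t=2 → B at (7,0); v=(1,1)
2. t=2 → R at (9,2); v=(-1,1)
3. t=5 → T at (4,7); v=(-1,-1)
4. t=4 → L at (0,3); v=(1,-1)
5. t=3 → B at (3,0); v=(1,1)

Final position: (3,0)
Wall sequence: BRTLB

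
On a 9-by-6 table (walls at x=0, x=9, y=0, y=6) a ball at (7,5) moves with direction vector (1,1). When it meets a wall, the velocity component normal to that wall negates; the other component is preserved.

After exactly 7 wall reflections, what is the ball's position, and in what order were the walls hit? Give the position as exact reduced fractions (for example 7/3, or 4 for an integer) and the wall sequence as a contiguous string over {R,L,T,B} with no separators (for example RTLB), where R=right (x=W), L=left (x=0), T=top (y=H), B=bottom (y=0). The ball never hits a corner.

Final position: (9,1)
Wall sequence: TRBLTBR

1. t=1 → T at (8,6); v=(1,-1)
2. t=1 → R at (9,5); v=(-1,-1)
3. t=5 → B at (4,0); v=(-1,1)
4. t=4 → L at (0,4); v=(1,1)
5. t=2 → T at (2,6); v=(1,-1)
6. t=6 → B at (8,0); v=(1,1)
7. t=1 → R at (9,1); v=(-1,1)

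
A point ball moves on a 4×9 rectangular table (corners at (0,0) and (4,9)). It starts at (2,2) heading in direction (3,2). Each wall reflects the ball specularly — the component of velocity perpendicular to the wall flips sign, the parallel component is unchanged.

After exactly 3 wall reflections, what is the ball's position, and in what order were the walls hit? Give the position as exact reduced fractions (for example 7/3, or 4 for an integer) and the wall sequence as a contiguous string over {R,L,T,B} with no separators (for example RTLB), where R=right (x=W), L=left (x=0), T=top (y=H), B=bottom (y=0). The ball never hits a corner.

Final position: (4,26/3)
Wall sequence: RLR

1. t=2/3 → R at (4,10/3); v=(-3,2)
2. t=4/3 → L at (0,6); v=(3,2)
3. t=4/3 → R at (4,26/3); v=(-3,2)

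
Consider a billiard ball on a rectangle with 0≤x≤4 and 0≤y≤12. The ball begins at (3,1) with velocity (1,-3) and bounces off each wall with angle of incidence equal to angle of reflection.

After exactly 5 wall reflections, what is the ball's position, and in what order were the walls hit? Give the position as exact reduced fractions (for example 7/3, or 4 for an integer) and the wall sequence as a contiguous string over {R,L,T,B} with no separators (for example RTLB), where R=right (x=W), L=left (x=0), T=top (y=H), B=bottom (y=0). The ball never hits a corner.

Final position: (10/3,0)
Wall sequence: BRTLB

1. t=1/3 → B at (10/3,0); v=(1,3)
2. t=2/3 → R at (4,2); v=(-1,3)
3. t=10/3 → T at (2/3,12); v=(-1,-3)
4. t=2/3 → L at (0,10); v=(1,-3)
5. t=10/3 → B at (10/3,0); v=(1,3)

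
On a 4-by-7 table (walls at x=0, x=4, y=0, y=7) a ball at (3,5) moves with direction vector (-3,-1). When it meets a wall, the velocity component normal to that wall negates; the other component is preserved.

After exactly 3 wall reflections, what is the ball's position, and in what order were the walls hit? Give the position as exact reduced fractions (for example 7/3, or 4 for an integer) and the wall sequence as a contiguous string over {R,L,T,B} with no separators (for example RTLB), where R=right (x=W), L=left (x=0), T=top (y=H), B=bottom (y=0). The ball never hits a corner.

Final position: (0,4/3)
Wall sequence: LRL

1. t=1 → L at (0,4); v=(3,-1)
2. t=4/3 → R at (4,8/3); v=(-3,-1)
3. t=4/3 → L at (0,4/3); v=(3,-1)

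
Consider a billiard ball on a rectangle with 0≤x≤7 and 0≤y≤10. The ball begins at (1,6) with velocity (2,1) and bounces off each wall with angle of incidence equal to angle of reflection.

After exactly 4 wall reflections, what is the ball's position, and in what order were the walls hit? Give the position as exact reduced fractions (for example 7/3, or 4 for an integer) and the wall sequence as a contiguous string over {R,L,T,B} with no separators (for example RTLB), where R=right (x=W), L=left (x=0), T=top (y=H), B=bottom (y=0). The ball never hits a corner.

1. t=3 → R at (7,9); v=(-2,1)
2. t=1 → T at (5,10); v=(-2,-1)
3. t=5/2 → L at (0,15/2); v=(2,-1)
4. t=7/2 → R at (7,4); v=(-2,-1)

Final position: (7,4)
Wall sequence: RTLR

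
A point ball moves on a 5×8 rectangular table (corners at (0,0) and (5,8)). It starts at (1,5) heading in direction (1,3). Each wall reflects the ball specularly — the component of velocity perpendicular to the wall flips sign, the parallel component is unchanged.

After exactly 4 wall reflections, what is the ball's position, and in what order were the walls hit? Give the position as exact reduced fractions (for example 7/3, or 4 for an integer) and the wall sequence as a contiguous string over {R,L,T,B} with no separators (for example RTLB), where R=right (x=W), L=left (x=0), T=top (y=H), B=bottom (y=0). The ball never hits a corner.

Final position: (8/3,8)
Wall sequence: TBRT

1. t=1 → T at (2,8); v=(1,-3)
2. t=8/3 → B at (14/3,0); v=(1,3)
3. t=1/3 → R at (5,1); v=(-1,3)
4. t=7/3 → T at (8/3,8); v=(-1,-3)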